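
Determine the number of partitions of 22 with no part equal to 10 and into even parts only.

45

A partial list (first 12 by largest part):
22
20, 2
18, 4
18, 2, 2
16, 6
16, 4, 2
16, 2, 2, 2
14, 8
14, 6, 2
14, 4, 4
14, 4, 2, 2
14, 2, 2, 2, 2
…and 33 more, for 45 total.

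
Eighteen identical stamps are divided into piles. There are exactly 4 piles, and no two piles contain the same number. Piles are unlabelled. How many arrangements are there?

15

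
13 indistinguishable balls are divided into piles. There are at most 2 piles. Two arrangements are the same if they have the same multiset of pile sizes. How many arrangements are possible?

7

Enumerating:
13
12, 1
11, 2
10, 3
9, 4
8, 5
7, 6
Counting gives 7.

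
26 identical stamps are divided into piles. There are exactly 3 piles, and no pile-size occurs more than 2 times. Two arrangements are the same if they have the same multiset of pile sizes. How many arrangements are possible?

56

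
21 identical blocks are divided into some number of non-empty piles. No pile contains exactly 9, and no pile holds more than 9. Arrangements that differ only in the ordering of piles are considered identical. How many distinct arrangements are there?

Systematic enumeration (by largest part, then next-largest, …) yields 525.

525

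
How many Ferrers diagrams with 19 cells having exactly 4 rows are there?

A partial list (first 12 by largest part):
16+1+1+1
15+2+1+1
14+3+1+1
14+2+2+1
13+4+1+1
13+3+2+1
13+2+2+2
12+5+1+1
12+4+2+1
12+3+3+1
12+3+2+2
11+6+1+1
…and 42 more, for 54 total.

54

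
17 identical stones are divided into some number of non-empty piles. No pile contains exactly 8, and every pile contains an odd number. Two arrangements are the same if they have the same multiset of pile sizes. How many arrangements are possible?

A partial list (first 12 by largest part):
17
15+1+1
13+3+1
13+1+1+1+1
11+5+1
11+3+3
11+3+1+1+1
11+1+1+1+1+1+1
9+7+1
9+5+3
9+5+1+1+1
9+3+3+1+1
…and 26 more, for 38 total.

38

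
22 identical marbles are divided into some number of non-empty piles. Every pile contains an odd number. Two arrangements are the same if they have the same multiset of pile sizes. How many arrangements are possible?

Enumerating by decreasing first part gives 89 partitions in all.

89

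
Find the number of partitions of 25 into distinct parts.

142

Enumerating by decreasing first part gives 142 partitions in all.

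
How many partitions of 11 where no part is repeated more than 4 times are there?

44

A partial list (first 12 by largest part):
11
1, 10
2, 9
1, 1, 9
3, 8
1, 2, 8
1, 1, 1, 8
4, 7
1, 3, 7
2, 2, 7
1, 1, 2, 7
1, 1, 1, 1, 7
…and 32 more, for 44 total.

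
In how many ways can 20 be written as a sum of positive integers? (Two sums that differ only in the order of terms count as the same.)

There are 627 such partitions.

627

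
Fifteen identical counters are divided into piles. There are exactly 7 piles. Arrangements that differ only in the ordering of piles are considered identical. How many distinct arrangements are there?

21

Enumerating:
9,1,1,1,1,1,1
8,2,1,1,1,1,1
7,3,1,1,1,1,1
7,2,2,1,1,1,1
6,4,1,1,1,1,1
6,3,2,1,1,1,1
6,2,2,2,1,1,1
5,5,1,1,1,1,1
5,4,2,1,1,1,1
5,3,3,1,1,1,1
5,3,2,2,1,1,1
5,2,2,2,2,1,1
4,4,3,1,1,1,1
4,4,2,2,1,1,1
4,3,3,2,1,1,1
4,3,2,2,2,1,1
4,2,2,2,2,2,1
3,3,3,3,1,1,1
3,3,3,2,2,1,1
3,3,2,2,2,2,1
3,2,2,2,2,2,2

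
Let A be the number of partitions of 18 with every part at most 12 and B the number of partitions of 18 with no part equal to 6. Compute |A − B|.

Partitions of 18 with every part at most 12: 366.
Partitions of 18 with no part equal to 6: 308.
|366 − 308| = 58.

58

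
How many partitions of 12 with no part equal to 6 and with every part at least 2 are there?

They are:
12
2, 10
3, 9
4, 8
2, 2, 8
5, 7
2, 3, 7
2, 5, 5
3, 4, 5
2, 2, 3, 5
4, 4, 4
2, 2, 4, 4
2, 3, 3, 4
2, 2, 2, 2, 4
3, 3, 3, 3
2, 2, 2, 3, 3
2, 2, 2, 2, 2, 2
Counting gives 17.

17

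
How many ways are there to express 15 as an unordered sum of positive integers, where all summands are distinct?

27

There are too many to list fully; the first 12 (by largest part) are:
15
14+1
13+2
12+3
12+2+1
11+4
11+3+1
10+5
10+4+1
10+3+2
9+6
9+5+1
…and 15 more, for 27 total.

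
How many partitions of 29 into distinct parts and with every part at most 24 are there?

There are 249 such partitions.

249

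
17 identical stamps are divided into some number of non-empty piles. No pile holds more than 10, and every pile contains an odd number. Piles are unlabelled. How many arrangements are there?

A partial list (first 12 by largest part):
9 + 7 + 1
9 + 5 + 3
9 + 5 + 1 + 1 + 1
9 + 3 + 3 + 1 + 1
9 + 3 + 1 + 1 + 1 + 1 + 1
9 + 1 + 1 + 1 + 1 + 1 + 1 + 1 + 1
7 + 7 + 3
7 + 7 + 1 + 1 + 1
7 + 5 + 5
7 + 5 + 3 + 1 + 1
7 + 5 + 1 + 1 + 1 + 1 + 1
7 + 3 + 3 + 3 + 1
…and 18 more, for 30 total.

30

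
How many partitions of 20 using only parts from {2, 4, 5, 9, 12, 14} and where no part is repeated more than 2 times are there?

They are:
14, 4, 2
12, 4, 4
12, 4, 2, 2
9, 9, 2
9, 5, 4, 2
5, 5, 4, 4, 2

6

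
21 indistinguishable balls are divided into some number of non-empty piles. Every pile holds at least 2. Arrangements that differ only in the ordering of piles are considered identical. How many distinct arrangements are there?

Systematic enumeration (by largest part, then next-largest, …) yields 165.

165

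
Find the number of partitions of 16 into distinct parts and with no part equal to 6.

Listing the qualifying partitions of 16:
16
15+1
14+2
13+3
13+2+1
12+4
12+3+1
11+5
11+4+1
11+3+2
10+5+1
10+4+2
10+3+2+1
9+7
9+5+2
9+4+3
9+4+2+1
8+7+1
8+5+3
8+5+2+1
8+4+3+1
7+5+4
7+5+3+1
7+4+3+2

24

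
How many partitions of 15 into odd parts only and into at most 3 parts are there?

Listing the qualifying partitions of 15:
15
13+1+1
11+3+1
9+5+1
9+3+3
7+7+1
7+5+3
5+5+5

8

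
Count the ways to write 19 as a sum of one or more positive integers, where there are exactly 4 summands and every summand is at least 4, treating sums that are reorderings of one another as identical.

Enumerating:
7, 4, 4, 4
6, 5, 4, 4
5, 5, 5, 4
Counting gives 3.

3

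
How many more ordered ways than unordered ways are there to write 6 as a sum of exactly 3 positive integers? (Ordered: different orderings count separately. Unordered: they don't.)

Ordered (compositions into 3 parts): C(5,2) = 10.
Partitions of 6 into exactly 3 parts: 3.
Difference: 10 − 3 = 7.

7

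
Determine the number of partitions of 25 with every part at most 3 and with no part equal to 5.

65

A partial list (first 12 by largest part):
3,3,3,3,3,3,3,3,1
3,3,3,3,3,3,3,2,2
3,3,3,3,3,3,3,2,1,1
3,3,3,3,3,3,3,1,1,1,1
3,3,3,3,3,3,2,2,2,1
3,3,3,3,3,3,2,2,1,1,1
3,3,3,3,3,3,2,1,1,1,1,1
3,3,3,3,3,3,1,1,1,1,1,1,1
3,3,3,3,3,2,2,2,2,2
3,3,3,3,3,2,2,2,2,1,1
3,3,3,3,3,2,2,2,1,1,1,1
3,3,3,3,3,2,2,1,1,1,1,1,1
…and 53 more, for 65 total.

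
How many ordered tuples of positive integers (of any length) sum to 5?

16

The number of compositions of n is 2^(n−1); here 2^4 = 16.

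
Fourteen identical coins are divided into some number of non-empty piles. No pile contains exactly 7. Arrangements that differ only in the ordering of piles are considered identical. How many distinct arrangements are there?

120

There are 120 such partitions.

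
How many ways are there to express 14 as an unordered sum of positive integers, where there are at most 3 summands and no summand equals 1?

They are:
14
2+12
3+11
4+10
2+2+10
5+9
2+3+9
6+8
2+4+8
3+3+8
7+7
2+5+7
3+4+7
2+6+6
3+5+6
4+4+6
4+5+5

17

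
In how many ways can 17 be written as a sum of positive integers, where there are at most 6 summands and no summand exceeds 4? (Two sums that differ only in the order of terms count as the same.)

10

Enumerating:
1 + 4 + 4 + 4 + 4
2 + 3 + 4 + 4 + 4
1 + 1 + 3 + 4 + 4 + 4
1 + 2 + 2 + 4 + 4 + 4
3 + 3 + 3 + 4 + 4
1 + 2 + 3 + 3 + 4 + 4
2 + 2 + 2 + 3 + 4 + 4
1 + 3 + 3 + 3 + 3 + 4
2 + 2 + 3 + 3 + 3 + 4
2 + 3 + 3 + 3 + 3 + 3
That's 10 in total.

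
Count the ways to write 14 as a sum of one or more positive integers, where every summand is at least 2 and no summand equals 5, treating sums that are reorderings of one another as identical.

26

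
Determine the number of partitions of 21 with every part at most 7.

436

Direct enumeration gives 436 partitions.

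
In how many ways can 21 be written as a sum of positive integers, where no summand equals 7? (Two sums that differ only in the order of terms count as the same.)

There are 657 such partitions.

657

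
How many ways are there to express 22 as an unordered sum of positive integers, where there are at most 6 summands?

391

Systematic enumeration (by largest part, then next-largest, …) yields 391.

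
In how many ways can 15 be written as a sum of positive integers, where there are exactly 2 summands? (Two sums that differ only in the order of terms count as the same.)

7

Listing the qualifying partitions of 15:
14, 1
13, 2
12, 3
11, 4
10, 5
9, 6
8, 7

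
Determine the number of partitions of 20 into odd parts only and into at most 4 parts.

20

Enumerating:
19, 1
17, 3
17, 1, 1, 1
15, 5
15, 3, 1, 1
13, 7
13, 5, 1, 1
13, 3, 3, 1
11, 9
11, 7, 1, 1
11, 5, 3, 1
11, 3, 3, 3
9, 9, 1, 1
9, 7, 3, 1
9, 5, 5, 1
9, 5, 3, 3
7, 7, 5, 1
7, 7, 3, 3
7, 5, 5, 3
5, 5, 5, 5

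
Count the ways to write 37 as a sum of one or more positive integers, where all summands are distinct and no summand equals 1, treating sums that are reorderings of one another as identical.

A full systematic count gives 404.

404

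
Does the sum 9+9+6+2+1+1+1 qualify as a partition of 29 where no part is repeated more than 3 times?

Yes

The parts sum to 29, and the condition 'no summand is used more than 3 times' holds.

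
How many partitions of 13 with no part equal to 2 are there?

There are too many to list fully; the first 12 (by largest part) are:
13
12 + 1
11 + 1 + 1
10 + 3
10 + 1 + 1 + 1
9 + 4
9 + 3 + 1
9 + 1 + 1 + 1 + 1
8 + 5
8 + 4 + 1
8 + 3 + 1 + 1
8 + 1 + 1 + 1 + 1 + 1
…and 33 more, for 45 total.

45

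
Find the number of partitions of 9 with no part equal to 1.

Enumerating:
9
7, 2
6, 3
5, 4
5, 2, 2
4, 3, 2
3, 3, 3
3, 2, 2, 2
That's 8 in total.

8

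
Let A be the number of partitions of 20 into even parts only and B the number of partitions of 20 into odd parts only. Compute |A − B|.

Partitions of 20 into even parts only: 42.
Partitions of 20 into odd parts only: 64.
|42 − 64| = 22.

22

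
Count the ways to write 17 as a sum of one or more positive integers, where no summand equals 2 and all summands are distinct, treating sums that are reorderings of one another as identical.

22

Listing the qualifying partitions of 17:
17
16, 1
14, 3
13, 4
13, 3, 1
12, 5
12, 4, 1
11, 6
11, 5, 1
10, 7
10, 6, 1
10, 4, 3
9, 8
9, 7, 1
9, 5, 3
9, 4, 3, 1
8, 6, 3
8, 5, 4
8, 5, 3, 1
7, 6, 4
7, 6, 3, 1
7, 5, 4, 1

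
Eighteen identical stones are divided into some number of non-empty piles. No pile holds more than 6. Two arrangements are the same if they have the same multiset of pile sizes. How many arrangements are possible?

199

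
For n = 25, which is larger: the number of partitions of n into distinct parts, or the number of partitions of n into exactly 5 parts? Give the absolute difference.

50

Partitions of 25 into distinct parts: 142.
Partitions of 25 into exactly 5 parts: 192.
|142 − 192| = 50.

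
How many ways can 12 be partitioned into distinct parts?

15

Listing the qualifying partitions of 12:
12
11+1
10+2
9+3
9+2+1
8+4
8+3+1
7+5
7+4+1
7+3+2
6+5+1
6+4+2
6+3+2+1
5+4+3
5+4+2+1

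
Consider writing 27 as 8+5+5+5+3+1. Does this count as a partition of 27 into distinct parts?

No

The parts sum to 27, and the condition 'all summands are distinct' is violated.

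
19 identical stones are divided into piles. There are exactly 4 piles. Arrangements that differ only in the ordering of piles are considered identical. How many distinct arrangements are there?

A partial list (first 12 by largest part):
16+1+1+1
15+2+1+1
14+3+1+1
14+2+2+1
13+4+1+1
13+3+2+1
13+2+2+2
12+5+1+1
12+4+2+1
12+3+3+1
12+3+2+2
11+6+1+1
…and 42 more, for 54 total.

54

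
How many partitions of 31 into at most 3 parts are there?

96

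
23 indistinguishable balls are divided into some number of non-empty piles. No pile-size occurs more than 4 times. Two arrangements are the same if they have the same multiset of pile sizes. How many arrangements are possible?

769

Systematic enumeration (by largest part, then next-largest, …) yields 769.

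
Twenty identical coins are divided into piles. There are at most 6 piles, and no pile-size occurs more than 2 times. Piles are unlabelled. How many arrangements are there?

Enumerating by decreasing first part gives 192 partitions in all.

192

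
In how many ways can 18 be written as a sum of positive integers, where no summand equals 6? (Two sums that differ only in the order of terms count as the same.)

308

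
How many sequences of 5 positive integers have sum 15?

Equivalently, choose which 4 of the 14 gaps become plus signs: C(14,4) = 1001.

1001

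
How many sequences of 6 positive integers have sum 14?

Equivalently, choose which 5 of the 13 gaps become plus signs: C(13,5) = 1287.

1287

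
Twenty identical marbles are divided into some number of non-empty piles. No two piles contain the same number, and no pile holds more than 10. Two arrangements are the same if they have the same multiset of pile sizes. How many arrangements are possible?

31

A partial list (first 12 by largest part):
10, 9, 1
10, 8, 2
10, 7, 3
10, 7, 2, 1
10, 6, 4
10, 6, 3, 1
10, 5, 4, 1
10, 5, 3, 2
10, 4, 3, 2, 1
9, 8, 3
9, 8, 2, 1
9, 7, 4
…and 19 more, for 31 total.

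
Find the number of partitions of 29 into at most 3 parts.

Systematic enumeration (by largest part, then next-largest, …) yields 85.

85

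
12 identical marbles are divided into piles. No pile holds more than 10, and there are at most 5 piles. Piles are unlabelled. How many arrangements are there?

45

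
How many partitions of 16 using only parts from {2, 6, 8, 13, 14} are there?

7

Listing the qualifying partitions of 16:
14 + 2
8 + 8
8 + 6 + 2
8 + 2 + 2 + 2 + 2
6 + 6 + 2 + 2
6 + 2 + 2 + 2 + 2 + 2
2 + 2 + 2 + 2 + 2 + 2 + 2 + 2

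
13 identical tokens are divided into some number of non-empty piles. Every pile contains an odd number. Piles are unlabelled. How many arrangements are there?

Listing the qualifying partitions of 13:
13
1,1,11
1,3,9
1,1,1,1,9
1,5,7
3,3,7
1,1,1,3,7
1,1,1,1,1,1,7
3,5,5
1,1,1,5,5
1,1,3,3,5
1,1,1,1,1,3,5
1,1,1,1,1,1,1,1,5
1,3,3,3,3
1,1,1,1,3,3,3
1,1,1,1,1,1,1,3,3
1,1,1,1,1,1,1,1,1,1,3
1,1,1,1,1,1,1,1,1,1,1,1,1

18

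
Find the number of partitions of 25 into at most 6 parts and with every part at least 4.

There are too many to list fully; the first 12 (by largest part) are:
25
21,4
20,5
19,6
18,7
17,8
17,4,4
16,9
16,5,4
15,10
15,6,4
15,5,5
…and 45 more, for 57 total.

57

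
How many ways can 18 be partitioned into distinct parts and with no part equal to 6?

There are too many to list fully; the first 12 (by largest part) are:
18
1,17
2,16
3,15
1,2,15
4,14
1,3,14
5,13
1,4,13
2,3,13
1,5,12
2,4,12
…and 22 more, for 34 total.

34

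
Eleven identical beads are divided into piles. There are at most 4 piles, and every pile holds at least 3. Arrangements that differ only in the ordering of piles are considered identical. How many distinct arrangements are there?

They are:
11
8+3
7+4
6+5
5+3+3
4+4+3

6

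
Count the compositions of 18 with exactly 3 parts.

Place 2 bars in the 17 internal gaps of a row of 18 dots: C(17,2) = 136.

136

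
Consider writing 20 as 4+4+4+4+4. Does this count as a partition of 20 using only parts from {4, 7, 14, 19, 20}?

Yes

The parts sum to 20, and the condition 'each summand belongs to {4, 7, 14, 19, 20}' holds.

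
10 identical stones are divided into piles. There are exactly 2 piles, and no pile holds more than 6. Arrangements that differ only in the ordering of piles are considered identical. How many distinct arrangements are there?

2

Listing the qualifying partitions of 10:
4,6
5,5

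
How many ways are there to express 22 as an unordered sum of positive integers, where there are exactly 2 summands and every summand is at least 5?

7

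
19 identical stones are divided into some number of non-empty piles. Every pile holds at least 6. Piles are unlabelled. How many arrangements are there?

6

They are:
19
13+6
12+7
11+8
10+9
7+6+6
Counting gives 6.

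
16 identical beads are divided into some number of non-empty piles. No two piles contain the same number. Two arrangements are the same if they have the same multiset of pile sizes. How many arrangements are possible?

A partial list (first 12 by largest part):
16
1 + 15
2 + 14
3 + 13
1 + 2 + 13
4 + 12
1 + 3 + 12
5 + 11
1 + 4 + 11
2 + 3 + 11
6 + 10
1 + 5 + 10
…and 20 more, for 32 total.

32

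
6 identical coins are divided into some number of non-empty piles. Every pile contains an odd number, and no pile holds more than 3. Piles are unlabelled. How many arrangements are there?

3

Enumerating:
3, 3
3, 1, 1, 1
1, 1, 1, 1, 1, 1
Counting gives 3.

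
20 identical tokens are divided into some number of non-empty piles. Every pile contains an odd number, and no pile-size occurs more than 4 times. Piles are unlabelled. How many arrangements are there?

35

A partial list (first 12 by largest part):
1+19
3+17
1+1+1+17
5+15
1+1+3+15
7+13
1+1+5+13
1+3+3+13
1+1+1+1+3+13
9+11
1+1+7+11
1+3+5+11
…and 23 more, for 35 total.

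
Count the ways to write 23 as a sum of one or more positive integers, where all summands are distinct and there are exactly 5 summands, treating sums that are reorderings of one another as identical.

18

Listing the qualifying partitions of 23:
13+4+3+2+1
12+5+3+2+1
11+6+3+2+1
11+5+4+2+1
10+7+3+2+1
10+6+4+2+1
10+5+4+3+1
9+8+3+2+1
9+7+4+2+1
9+6+5+2+1
9+6+4+3+1
9+5+4+3+2
8+7+5+2+1
8+7+4+3+1
8+6+5+3+1
8+6+4+3+2
7+6+5+4+1
7+6+5+3+2
That's 18 in total.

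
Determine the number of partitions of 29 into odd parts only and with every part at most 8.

A full systematic count gives 79.

79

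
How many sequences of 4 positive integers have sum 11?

120

Place 3 bars in the 10 internal gaps of a row of 11 dots: C(10,3) = 120.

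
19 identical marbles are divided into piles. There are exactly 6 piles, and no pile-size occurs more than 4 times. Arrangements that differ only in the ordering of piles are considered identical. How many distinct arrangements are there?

68

A partial list (first 12 by largest part):
13 + 2 + 1 + 1 + 1 + 1
12 + 3 + 1 + 1 + 1 + 1
12 + 2 + 2 + 1 + 1 + 1
11 + 4 + 1 + 1 + 1 + 1
11 + 3 + 2 + 1 + 1 + 1
11 + 2 + 2 + 2 + 1 + 1
10 + 5 + 1 + 1 + 1 + 1
10 + 4 + 2 + 1 + 1 + 1
10 + 3 + 3 + 1 + 1 + 1
10 + 3 + 2 + 2 + 1 + 1
10 + 2 + 2 + 2 + 2 + 1
9 + 6 + 1 + 1 + 1 + 1
…and 56 more, for 68 total.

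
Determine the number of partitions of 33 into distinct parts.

Counting exhaustively, 448 partitions satisfy the conditions.

448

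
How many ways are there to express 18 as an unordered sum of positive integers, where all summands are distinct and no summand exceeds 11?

32

There are too many to list fully; the first 12 (by largest part) are:
7,11
1,6,11
2,5,11
3,4,11
1,2,4,11
8,10
1,7,10
2,6,10
3,5,10
1,2,5,10
1,3,4,10
1,8,9
…and 20 more, for 32 total.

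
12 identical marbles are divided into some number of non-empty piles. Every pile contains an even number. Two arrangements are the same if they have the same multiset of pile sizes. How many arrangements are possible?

11

Listing the qualifying partitions of 12:
12
10+2
8+4
8+2+2
6+6
6+4+2
6+2+2+2
4+4+4
4+4+2+2
4+2+2+2+2
2+2+2+2+2+2
That's 11 in total.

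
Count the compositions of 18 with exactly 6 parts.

Place 5 bars in the 17 internal gaps of a row of 18 dots: C(17,5) = 6188.

6188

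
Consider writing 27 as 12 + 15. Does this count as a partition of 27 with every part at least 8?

Yes

The parts sum to 27, and the condition 'every summand is at least 8' holds.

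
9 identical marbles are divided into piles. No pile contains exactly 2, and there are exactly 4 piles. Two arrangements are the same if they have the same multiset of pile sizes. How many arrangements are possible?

2

Listing the qualifying partitions of 9:
6 + 1 + 1 + 1
4 + 3 + 1 + 1
Counting gives 2.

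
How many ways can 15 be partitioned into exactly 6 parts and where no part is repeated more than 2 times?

Listing the qualifying partitions of 15:
1 + 1 + 2 + 2 + 3 + 6
1 + 1 + 2 + 2 + 4 + 5
1 + 1 + 2 + 3 + 3 + 5
1 + 1 + 2 + 3 + 4 + 4
1 + 2 + 2 + 3 + 3 + 4

5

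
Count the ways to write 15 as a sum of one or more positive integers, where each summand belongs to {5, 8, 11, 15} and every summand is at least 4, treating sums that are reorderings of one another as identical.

2

The partitions of 15 that satisfy the conditions:
15
5, 5, 5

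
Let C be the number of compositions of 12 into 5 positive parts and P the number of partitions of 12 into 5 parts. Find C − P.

Ordered (compositions into 5 parts): C(11,4) = 330.
Unordered (partitions into 5 parts): 13.
Difference: 330 − 13 = 317.

317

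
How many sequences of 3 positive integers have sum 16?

Place 2 bars in the 15 internal gaps of a row of 16 dots: C(15,2) = 105.

105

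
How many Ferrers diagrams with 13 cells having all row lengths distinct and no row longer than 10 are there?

Listing the qualifying partitions of 13:
10+3
10+2+1
9+4
9+3+1
8+5
8+4+1
8+3+2
7+6
7+5+1
7+4+2
7+3+2+1
6+5+2
6+4+3
6+4+2+1
5+4+3+1

15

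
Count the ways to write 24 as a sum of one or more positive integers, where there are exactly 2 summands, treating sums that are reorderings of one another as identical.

The partitions of 24 that satisfy the conditions:
1 + 23
2 + 22
3 + 21
4 + 20
5 + 19
6 + 18
7 + 17
8 + 16
9 + 15
10 + 14
11 + 13
12 + 12
That's 12 in total.

12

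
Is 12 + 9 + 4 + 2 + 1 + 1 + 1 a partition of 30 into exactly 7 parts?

Yes

The parts sum to 30, and the condition 'there are exactly 7 summands' holds.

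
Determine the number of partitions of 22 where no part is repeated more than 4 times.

Direct enumeration gives 628 partitions.

628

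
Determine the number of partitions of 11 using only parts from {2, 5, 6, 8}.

2

They are:
6, 5
5, 2, 2, 2
Counting gives 2.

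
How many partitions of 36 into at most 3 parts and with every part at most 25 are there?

A full systematic count gives 91.

91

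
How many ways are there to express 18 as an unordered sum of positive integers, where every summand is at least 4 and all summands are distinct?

The partitions of 18 that satisfy the conditions:
18
4+14
5+13
6+12
7+11
8+10
4+5+9
4+6+8
5+6+7

9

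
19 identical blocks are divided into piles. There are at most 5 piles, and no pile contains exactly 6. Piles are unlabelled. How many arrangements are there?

125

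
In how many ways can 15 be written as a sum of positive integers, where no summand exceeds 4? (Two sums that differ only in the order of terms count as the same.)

54

A partial list (first 12 by largest part):
4 + 4 + 4 + 3
4 + 4 + 4 + 2 + 1
4 + 4 + 4 + 1 + 1 + 1
4 + 4 + 3 + 3 + 1
4 + 4 + 3 + 2 + 2
4 + 4 + 3 + 2 + 1 + 1
4 + 4 + 3 + 1 + 1 + 1 + 1
4 + 4 + 2 + 2 + 2 + 1
4 + 4 + 2 + 2 + 1 + 1 + 1
4 + 4 + 2 + 1 + 1 + 1 + 1 + 1
4 + 4 + 1 + 1 + 1 + 1 + 1 + 1 + 1
4 + 3 + 3 + 3 + 2
…and 42 more, for 54 total.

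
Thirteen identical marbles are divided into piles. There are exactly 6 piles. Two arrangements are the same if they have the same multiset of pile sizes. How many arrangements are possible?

14

They are:
8,1,1,1,1,1
7,2,1,1,1,1
6,3,1,1,1,1
6,2,2,1,1,1
5,4,1,1,1,1
5,3,2,1,1,1
5,2,2,2,1,1
4,4,2,1,1,1
4,3,3,1,1,1
4,3,2,2,1,1
4,2,2,2,2,1
3,3,3,2,1,1
3,3,2,2,2,1
3,2,2,2,2,2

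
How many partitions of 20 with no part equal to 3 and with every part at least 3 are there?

24

The partitions of 20 that satisfy the conditions:
20
16 + 4
15 + 5
14 + 6
13 + 7
12 + 8
12 + 4 + 4
11 + 9
11 + 5 + 4
10 + 10
10 + 6 + 4
10 + 5 + 5
9 + 7 + 4
9 + 6 + 5
8 + 8 + 4
8 + 7 + 5
8 + 6 + 6
8 + 4 + 4 + 4
7 + 7 + 6
7 + 5 + 4 + 4
6 + 6 + 4 + 4
6 + 5 + 5 + 4
5 + 5 + 5 + 5
4 + 4 + 4 + 4 + 4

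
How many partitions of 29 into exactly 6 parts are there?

454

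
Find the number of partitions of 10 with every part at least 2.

12

Enumerating:
10
8,2
7,3
6,4
6,2,2
5,5
5,3,2
4,4,2
4,3,3
4,2,2,2
3,3,2,2
2,2,2,2,2
Counting gives 12.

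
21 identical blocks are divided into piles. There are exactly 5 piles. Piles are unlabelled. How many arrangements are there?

101

A full systematic count gives 101.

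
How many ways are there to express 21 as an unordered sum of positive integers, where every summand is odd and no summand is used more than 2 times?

Enumerating:
21
19,1,1
17,3,1
15,5,1
15,3,3
13,7,1
13,5,3
13,3,3,1,1
11,9,1
11,7,3
11,5,5
11,5,3,1,1
9,9,3
9,7,5
9,7,3,1,1
9,5,5,1,1
9,5,3,3,1
7,7,5,1,1
7,7,3,3,1
7,5,5,3,1
Counting gives 20.

20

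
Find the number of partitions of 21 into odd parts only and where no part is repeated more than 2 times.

Enumerating:
21
1+1+19
1+3+17
1+5+15
3+3+15
1+7+13
3+5+13
1+1+3+3+13
1+9+11
3+7+11
5+5+11
1+1+3+5+11
3+9+9
5+7+9
1+1+3+7+9
1+1+5+5+9
1+3+3+5+9
1+1+5+7+7
1+3+3+7+7
1+3+5+5+7

20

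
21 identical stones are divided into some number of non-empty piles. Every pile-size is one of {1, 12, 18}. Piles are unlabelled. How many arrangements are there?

Listing the qualifying partitions of 21:
18 + 1 + 1 + 1
12 + 1 + 1 + 1 + 1 + 1 + 1 + 1 + 1 + 1
1 + 1 + 1 + 1 + 1 + 1 + 1 + 1 + 1 + 1 + 1 + 1 + 1 + 1 + 1 + 1 + 1 + 1 + 1 + 1 + 1
That's 3 in total.

3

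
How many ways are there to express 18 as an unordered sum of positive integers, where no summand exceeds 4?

84

Counting exhaustively, 84 partitions satisfy the conditions.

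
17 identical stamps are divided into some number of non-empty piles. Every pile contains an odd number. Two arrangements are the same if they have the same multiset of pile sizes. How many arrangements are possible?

There are too many to list fully; the first 12 (by largest part) are:
17
1+1+15
1+3+13
1+1+1+1+13
1+5+11
3+3+11
1+1+1+3+11
1+1+1+1+1+1+11
1+7+9
3+5+9
1+1+1+5+9
1+1+3+3+9
…and 26 more, for 38 total.

38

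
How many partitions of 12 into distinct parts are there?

Listing the qualifying partitions of 12:
12
11 + 1
10 + 2
9 + 3
9 + 2 + 1
8 + 4
8 + 3 + 1
7 + 5
7 + 4 + 1
7 + 3 + 2
6 + 5 + 1
6 + 4 + 2
6 + 3 + 2 + 1
5 + 4 + 3
5 + 4 + 2 + 1
Counting gives 15.

15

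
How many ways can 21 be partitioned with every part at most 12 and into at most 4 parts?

79

Systematic enumeration (by largest part, then next-largest, …) yields 79.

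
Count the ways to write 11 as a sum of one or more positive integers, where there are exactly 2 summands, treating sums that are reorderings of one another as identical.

5

They are:
10 + 1
9 + 2
8 + 3
7 + 4
6 + 5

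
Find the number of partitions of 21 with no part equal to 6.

616

Direct enumeration gives 616 partitions.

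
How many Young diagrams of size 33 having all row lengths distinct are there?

448

Systematic enumeration (by largest part, then next-largest, …) yields 448.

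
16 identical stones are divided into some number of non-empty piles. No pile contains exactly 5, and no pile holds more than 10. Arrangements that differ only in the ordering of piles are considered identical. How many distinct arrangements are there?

157

Enumerating by decreasing first part gives 157 partitions in all.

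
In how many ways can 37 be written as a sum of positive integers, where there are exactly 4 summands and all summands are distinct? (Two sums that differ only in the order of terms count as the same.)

There are 225 such partitions.

225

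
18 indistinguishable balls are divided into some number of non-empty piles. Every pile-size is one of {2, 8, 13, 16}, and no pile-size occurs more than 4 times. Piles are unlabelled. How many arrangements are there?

2

They are:
16 + 2
8 + 8 + 2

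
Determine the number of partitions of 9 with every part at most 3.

12

The partitions of 9 that satisfy the conditions:
3 + 3 + 3
3 + 3 + 2 + 1
3 + 3 + 1 + 1 + 1
3 + 2 + 2 + 2
3 + 2 + 2 + 1 + 1
3 + 2 + 1 + 1 + 1 + 1
3 + 1 + 1 + 1 + 1 + 1 + 1
2 + 2 + 2 + 2 + 1
2 + 2 + 2 + 1 + 1 + 1
2 + 2 + 1 + 1 + 1 + 1 + 1
2 + 1 + 1 + 1 + 1 + 1 + 1 + 1
1 + 1 + 1 + 1 + 1 + 1 + 1 + 1 + 1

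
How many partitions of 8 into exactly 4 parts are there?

5

The partitions of 8 that satisfy the conditions:
1, 1, 1, 5
1, 1, 2, 4
1, 1, 3, 3
1, 2, 2, 3
2, 2, 2, 2
That's 5 in total.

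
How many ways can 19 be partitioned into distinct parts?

There are too many to list fully; the first 12 (by largest part) are:
19
18, 1
17, 2
16, 3
16, 2, 1
15, 4
15, 3, 1
14, 5
14, 4, 1
14, 3, 2
13, 6
13, 5, 1
…and 42 more, for 54 total.

54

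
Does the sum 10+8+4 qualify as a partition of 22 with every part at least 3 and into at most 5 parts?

Yes

The parts sum to 22, and the condition 'every summand is at least 3' holds; the condition 'there are at most 5 summands' holds.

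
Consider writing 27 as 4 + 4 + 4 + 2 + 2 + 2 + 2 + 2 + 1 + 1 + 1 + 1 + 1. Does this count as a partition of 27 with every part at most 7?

Yes

The parts sum to 27, and the condition 'no summand exceeds 7' holds.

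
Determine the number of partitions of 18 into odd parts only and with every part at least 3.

8

Enumerating:
3 + 15
5 + 13
7 + 11
9 + 9
3 + 3 + 3 + 9
3 + 3 + 5 + 7
3 + 5 + 5 + 5
3 + 3 + 3 + 3 + 3 + 3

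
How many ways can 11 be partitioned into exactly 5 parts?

They are:
7, 1, 1, 1, 1
6, 2, 1, 1, 1
5, 3, 1, 1, 1
5, 2, 2, 1, 1
4, 4, 1, 1, 1
4, 3, 2, 1, 1
4, 2, 2, 2, 1
3, 3, 3, 1, 1
3, 3, 2, 2, 1
3, 2, 2, 2, 2

10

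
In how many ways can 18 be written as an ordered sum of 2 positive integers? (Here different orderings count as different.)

A composition of 18 into 2 positive parts is chosen by placing 1 dividers among the 17 gaps between 18 units: C(17,1) = 17.

17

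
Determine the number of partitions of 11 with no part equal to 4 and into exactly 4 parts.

The partitions of 11 that satisfy the conditions:
8,1,1,1
7,2,1,1
6,3,1,1
6,2,2,1
5,3,2,1
5,2,2,2
3,3,3,2
Counting gives 7.

7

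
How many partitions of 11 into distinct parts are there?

12

The partitions of 11 that satisfy the conditions:
11
10,1
9,2
8,3
8,2,1
7,4
7,3,1
6,5
6,4,1
6,3,2
5,4,2
5,3,2,1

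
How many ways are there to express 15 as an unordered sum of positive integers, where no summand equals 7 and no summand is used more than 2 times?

57

There are too many to list fully; the first 12 (by largest part) are:
15
14+1
13+2
13+1+1
12+3
12+2+1
11+4
11+3+1
11+2+2
11+2+1+1
10+5
10+4+1
…and 45 more, for 57 total.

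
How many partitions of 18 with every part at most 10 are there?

A full systematic count gives 340.

340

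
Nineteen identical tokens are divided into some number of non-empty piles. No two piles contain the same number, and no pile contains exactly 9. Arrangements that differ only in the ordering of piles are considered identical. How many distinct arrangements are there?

A partial list (first 12 by largest part):
19
1, 18
2, 17
3, 16
1, 2, 16
4, 15
1, 3, 15
5, 14
1, 4, 14
2, 3, 14
6, 13
1, 5, 13
…and 33 more, for 45 total.

45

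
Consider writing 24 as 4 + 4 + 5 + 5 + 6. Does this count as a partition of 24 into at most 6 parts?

Yes

The parts sum to 24, and the condition 'there are at most 6 summands' holds.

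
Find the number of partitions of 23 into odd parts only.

104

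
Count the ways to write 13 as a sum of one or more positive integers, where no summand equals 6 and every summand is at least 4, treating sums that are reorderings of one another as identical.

Enumerating:
13
9, 4
8, 5
5, 4, 4
Counting gives 4.

4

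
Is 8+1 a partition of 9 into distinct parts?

The parts sum to 9, and the condition 'all summands are distinct' holds.

Yes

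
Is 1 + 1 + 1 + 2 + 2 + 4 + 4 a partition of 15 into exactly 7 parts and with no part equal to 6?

Yes

The parts sum to 15, and the condition 'there are exactly 7 summands' holds; the condition 'no summand equals 6' holds.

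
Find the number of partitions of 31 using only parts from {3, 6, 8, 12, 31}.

5

Enumerating:
31
3 + 8 + 8 + 12
3 + 6 + 6 + 8 + 8
3 + 3 + 3 + 6 + 8 + 8
3 + 3 + 3 + 3 + 3 + 8 + 8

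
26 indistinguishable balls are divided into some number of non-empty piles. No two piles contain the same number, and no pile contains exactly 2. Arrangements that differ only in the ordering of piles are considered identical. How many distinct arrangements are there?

There are 95 such partitions.

95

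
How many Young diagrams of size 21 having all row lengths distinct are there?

76

Enumerating by decreasing first part gives 76 partitions in all.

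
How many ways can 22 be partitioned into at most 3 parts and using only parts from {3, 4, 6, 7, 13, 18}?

2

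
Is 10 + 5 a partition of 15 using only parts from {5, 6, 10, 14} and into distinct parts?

Yes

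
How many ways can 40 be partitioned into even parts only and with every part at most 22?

560

Enumerating by decreasing first part gives 560 partitions in all.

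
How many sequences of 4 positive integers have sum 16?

Place 3 bars in the 15 internal gaps of a row of 16 dots: C(15,3) = 455.

455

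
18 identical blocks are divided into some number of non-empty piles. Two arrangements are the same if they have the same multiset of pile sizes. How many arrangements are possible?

385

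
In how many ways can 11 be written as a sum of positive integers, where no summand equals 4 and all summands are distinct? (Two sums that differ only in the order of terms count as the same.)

9

The partitions of 11 that satisfy the conditions:
11
10 + 1
9 + 2
8 + 3
8 + 2 + 1
7 + 3 + 1
6 + 5
6 + 3 + 2
5 + 3 + 2 + 1
Counting gives 9.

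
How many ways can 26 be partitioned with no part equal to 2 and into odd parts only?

Enumerating by decreasing first part gives 165 partitions in all.

165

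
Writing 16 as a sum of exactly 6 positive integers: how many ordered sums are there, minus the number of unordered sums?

Compositions: C(15,5) = 3003.
Partitions of 16 into exactly 6 parts: 35.
Difference: 3003 − 35 = 2968.

2968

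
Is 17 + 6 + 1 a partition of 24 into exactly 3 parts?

Yes

The parts sum to 24, and the condition 'there are exactly 3 summands' holds.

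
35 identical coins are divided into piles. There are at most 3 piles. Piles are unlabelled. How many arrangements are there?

120

Systematic enumeration (by largest part, then next-largest, …) yields 120.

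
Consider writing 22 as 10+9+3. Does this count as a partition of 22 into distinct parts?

Yes

The parts sum to 22, and the condition 'all summands are distinct' holds.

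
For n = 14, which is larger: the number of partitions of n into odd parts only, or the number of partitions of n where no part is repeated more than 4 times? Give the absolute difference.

Partitions of 14 into odd parts only: 22.
Partitions of 14 where no part is repeated more than 4 times: 100.
|22 − 100| = 78.

78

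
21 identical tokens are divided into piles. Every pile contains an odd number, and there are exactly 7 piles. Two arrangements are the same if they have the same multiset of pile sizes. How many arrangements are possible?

15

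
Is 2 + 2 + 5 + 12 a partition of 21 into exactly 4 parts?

Yes

The parts sum to 21, and the condition 'there are exactly 4 summands' holds.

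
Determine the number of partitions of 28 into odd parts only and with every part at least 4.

Enumerating:
23, 5
21, 7
19, 9
17, 11
15, 13
13, 5, 5, 5
11, 7, 5, 5
9, 9, 5, 5
9, 7, 7, 5
7, 7, 7, 7

10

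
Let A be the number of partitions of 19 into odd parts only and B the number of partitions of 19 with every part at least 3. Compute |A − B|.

15

Partitions of 19 into odd parts only: 54.
Partitions of 19 with every part at least 3: 39.
|54 − 39| = 15.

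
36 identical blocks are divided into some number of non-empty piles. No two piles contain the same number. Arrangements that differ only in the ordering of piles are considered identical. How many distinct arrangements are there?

668

Systematic enumeration (by largest part, then next-largest, …) yields 668.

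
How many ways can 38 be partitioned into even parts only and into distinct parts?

54

A partial list (first 12 by largest part):
38
36,2
34,4
32,6
32,4,2
30,8
30,6,2
28,10
28,8,2
28,6,4
26,12
26,10,2
…and 42 more, for 54 total.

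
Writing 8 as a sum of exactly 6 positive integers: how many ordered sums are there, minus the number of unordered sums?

19

Ordered (compositions into 6 parts): C(7,5) = 21.
Partitions of 8 into exactly 6 parts: 2.
Difference: 21 − 2 = 19.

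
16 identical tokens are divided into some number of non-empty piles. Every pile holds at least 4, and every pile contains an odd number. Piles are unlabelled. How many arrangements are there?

Enumerating:
11, 5
9, 7

2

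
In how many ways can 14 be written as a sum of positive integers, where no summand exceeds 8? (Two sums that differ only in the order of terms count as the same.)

116

There are 116 such partitions.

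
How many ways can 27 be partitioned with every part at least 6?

24

The partitions of 27 that satisfy the conditions:
27
21,6
20,7
19,8
18,9
17,10
16,11
15,12
15,6,6
14,13
14,7,6
13,8,6
13,7,7
12,9,6
12,8,7
11,10,6
11,9,7
11,8,8
10,10,7
10,9,8
9,9,9
9,6,6,6
8,7,6,6
7,7,7,6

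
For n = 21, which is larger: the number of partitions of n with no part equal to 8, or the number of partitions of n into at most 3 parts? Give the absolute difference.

Partitions of 21 with no part equal to 8: 691.
Partitions of 21 into at most 3 parts: 48.
|691 − 48| = 643.

643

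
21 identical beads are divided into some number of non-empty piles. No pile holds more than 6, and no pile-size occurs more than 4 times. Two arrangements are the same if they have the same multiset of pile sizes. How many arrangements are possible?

Enumerating by decreasing first part gives 151 partitions in all.

151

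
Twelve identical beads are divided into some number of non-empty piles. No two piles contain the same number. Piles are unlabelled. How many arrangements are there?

The partitions of 12 that satisfy the conditions:
12
11 + 1
10 + 2
9 + 3
9 + 2 + 1
8 + 4
8 + 3 + 1
7 + 5
7 + 4 + 1
7 + 3 + 2
6 + 5 + 1
6 + 4 + 2
6 + 3 + 2 + 1
5 + 4 + 3
5 + 4 + 2 + 1

15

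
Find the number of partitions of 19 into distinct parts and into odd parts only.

6

Listing the qualifying partitions of 19:
19
15, 3, 1
13, 5, 1
11, 7, 1
11, 5, 3
9, 7, 3
That's 6 in total.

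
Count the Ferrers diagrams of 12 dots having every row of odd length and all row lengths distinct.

They are:
11 + 1
9 + 3
7 + 5

3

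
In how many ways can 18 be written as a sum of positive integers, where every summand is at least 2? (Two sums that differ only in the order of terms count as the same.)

A full systematic count gives 88.

88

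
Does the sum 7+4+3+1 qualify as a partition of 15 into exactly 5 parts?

The parts sum to 15, and the condition 'there are exactly 5 summands' is violated.

No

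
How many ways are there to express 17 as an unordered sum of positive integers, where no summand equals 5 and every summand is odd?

23

Enumerating:
17
1,1,15
1,3,13
1,1,1,1,13
3,3,11
1,1,1,3,11
1,1,1,1,1,1,11
1,7,9
1,1,3,3,9
1,1,1,1,1,3,9
1,1,1,1,1,1,1,1,9
3,7,7
1,1,1,7,7
1,3,3,3,7
1,1,1,1,3,3,7
1,1,1,1,1,1,1,3,7
1,1,1,1,1,1,1,1,1,1,7
1,1,3,3,3,3,3
1,1,1,1,1,3,3,3,3
1,1,1,1,1,1,1,1,3,3,3
1,1,1,1,1,1,1,1,1,1,1,3,3
1,1,1,1,1,1,1,1,1,1,1,1,1,1,3
1,1,1,1,1,1,1,1,1,1,1,1,1,1,1,1,1
That's 23 in total.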